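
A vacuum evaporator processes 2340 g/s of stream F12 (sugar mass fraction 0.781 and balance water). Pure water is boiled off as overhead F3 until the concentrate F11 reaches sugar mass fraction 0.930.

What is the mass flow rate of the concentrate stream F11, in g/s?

sugar is conserved: 2340×0.781 = 1827.5 g/s all reports to the concentrate.
Concentrate = 1827.5/(target fraction) = 1965.1 g/s.

1965 g/s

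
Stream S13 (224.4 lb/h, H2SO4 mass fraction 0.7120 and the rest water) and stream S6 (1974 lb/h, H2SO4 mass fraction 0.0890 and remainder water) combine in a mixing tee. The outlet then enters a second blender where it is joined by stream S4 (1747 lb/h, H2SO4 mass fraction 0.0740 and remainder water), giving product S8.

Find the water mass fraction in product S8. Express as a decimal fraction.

Overall, product flow = 3945.4 lb/h.
water in = 224.4×0.288 + 1974×0.911 + 1747×0.926 = 3480.7 lb/h.
water fraction in S8 = 0.8822.

0.8822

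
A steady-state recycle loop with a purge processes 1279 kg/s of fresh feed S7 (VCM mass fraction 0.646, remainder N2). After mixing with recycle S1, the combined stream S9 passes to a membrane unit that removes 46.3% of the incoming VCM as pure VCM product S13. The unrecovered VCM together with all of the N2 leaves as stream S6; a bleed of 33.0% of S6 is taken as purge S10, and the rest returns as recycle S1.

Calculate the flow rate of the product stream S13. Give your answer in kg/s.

VCM in S9: m_A = 1279×0.646 + (1−0.330)·(1−0.463)·m_A, so m_A = 826.23/0.6402 = 1290.6 kg/s.
Product S13 = 0.463×1290.6 = 597.53 kg/s.

597.5 kg/s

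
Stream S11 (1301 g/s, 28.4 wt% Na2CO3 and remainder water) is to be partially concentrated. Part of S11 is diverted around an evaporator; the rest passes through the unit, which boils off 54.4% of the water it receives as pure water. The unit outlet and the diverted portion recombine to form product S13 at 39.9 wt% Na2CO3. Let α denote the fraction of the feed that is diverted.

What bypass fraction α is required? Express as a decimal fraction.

0.260

All 1301×0.284 = 369.48 g/s of Na2CO3 reaches S13, so S13 = 369.48/0.399 = 926.03 g/s and vapour = 374.97 g/s.
The evaporator receives (1−α)·1301 of feed at 0.716 water and removes 0.544 of that water:
0.544×0.716×(1−α)×1301 = 374.97
(1−α) = 374.97/506.74 = 0.7400;  α = 0.2600.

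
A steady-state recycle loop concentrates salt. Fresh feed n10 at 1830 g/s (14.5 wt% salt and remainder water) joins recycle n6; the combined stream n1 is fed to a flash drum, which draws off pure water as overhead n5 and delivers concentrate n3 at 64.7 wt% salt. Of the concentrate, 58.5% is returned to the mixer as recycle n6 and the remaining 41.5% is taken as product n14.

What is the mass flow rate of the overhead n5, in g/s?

1420 g/s

Overall salt balance (none leaves overhead): salt in fresh feed = salt in product, i.e. 1830×0.145 = (1−0.585)·n3·0.647.
n3 = 265.35/(0.647×0.415) = 988.25 g/s.
Recycle n6 = 0.585×988.25 = 578.13 g/s.
Combined feed n1 = 1830 + 578.13 = 2408.1 g/s.
Overhead n5 = n1 − n3 = 2408.1 − 988.25 = 1419.9 g/s.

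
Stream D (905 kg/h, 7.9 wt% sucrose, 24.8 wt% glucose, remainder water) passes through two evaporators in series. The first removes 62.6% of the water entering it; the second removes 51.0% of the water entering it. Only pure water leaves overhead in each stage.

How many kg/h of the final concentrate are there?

407.6 kg/h

water in feed = 905×0.673 = 609.07 kg/h.
After stage 1: water left = (1−0.626)×609.07 = 227.79; stream total = 523.73 kg/h.
After stage 2: water left = (1−0.510)×227.79 = 111.62; final concentrate = 407.55 kg/h.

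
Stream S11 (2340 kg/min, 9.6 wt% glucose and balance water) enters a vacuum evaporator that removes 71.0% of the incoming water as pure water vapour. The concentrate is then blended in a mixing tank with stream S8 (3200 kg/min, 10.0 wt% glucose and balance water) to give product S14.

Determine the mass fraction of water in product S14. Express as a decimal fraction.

0.8651

Vapour removed = 0.710×0.904×2340 = 1501.9 kg/min; concentrate = 838.09 kg/min.
water reaching the mixer = 613.45 (from concentrate) + 3200×0.900 = 3493.5 kg/min.
Product flow = 838.09 + 3200 = 4038.1 kg/min; water fraction = 0.8651.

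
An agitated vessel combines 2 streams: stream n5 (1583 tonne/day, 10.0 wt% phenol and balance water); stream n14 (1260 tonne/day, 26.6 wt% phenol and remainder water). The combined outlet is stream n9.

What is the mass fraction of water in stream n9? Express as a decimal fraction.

Total flow out = 1583 + 1260 = 2843 tonne/day.
water in = 1583×0.900 + 1260×0.734 = 2349.5 tonne/day.
water mass fraction in n9 = 2349.5/2843 = 0.826.

0.826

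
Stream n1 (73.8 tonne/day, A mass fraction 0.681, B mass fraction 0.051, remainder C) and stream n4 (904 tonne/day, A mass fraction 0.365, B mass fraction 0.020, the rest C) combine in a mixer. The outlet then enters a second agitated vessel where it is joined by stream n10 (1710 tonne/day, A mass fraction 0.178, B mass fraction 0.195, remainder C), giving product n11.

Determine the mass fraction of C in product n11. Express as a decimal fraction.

0.613

Overall, product flow = 2687.8 tonne/day.
C in = 73.8×0.268 + 904×0.615 + 1710×0.627 = 1647.9 tonne/day.
C fraction in n11 = 0.613.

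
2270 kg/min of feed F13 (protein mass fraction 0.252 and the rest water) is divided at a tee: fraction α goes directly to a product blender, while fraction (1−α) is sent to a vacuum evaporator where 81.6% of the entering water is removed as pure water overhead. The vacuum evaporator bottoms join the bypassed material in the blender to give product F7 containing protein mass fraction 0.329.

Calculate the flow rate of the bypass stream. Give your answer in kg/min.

1400 kg/min

All 2270×0.252 = 572.04 kg/min of protein reaches F7, so F7 = 572.04/0.329 = 1738.7 kg/min and vapour = 531.28 kg/min.
The evaporator receives (1−α)·2270 of feed at 0.748 water and removes 0.816 of that water:
0.816×0.748×(1−α)×2270 = 531.28
(1−α) = 531.28/1385.5 = 0.3834;  α = 0.6166.
Bypass flow = 0.6166×2270 = 1399.6 kg/min.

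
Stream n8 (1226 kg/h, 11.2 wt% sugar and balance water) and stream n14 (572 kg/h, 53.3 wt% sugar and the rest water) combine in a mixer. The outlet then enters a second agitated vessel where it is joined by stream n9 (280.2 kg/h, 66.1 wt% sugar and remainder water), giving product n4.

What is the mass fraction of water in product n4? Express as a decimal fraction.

0.698

Overall, product flow = 2078.2 kg/h.
water in = 1226×0.888 + 572×0.467 + 280.2×0.339 = 1450.8 kg/h.
water fraction in n4 = 0.698.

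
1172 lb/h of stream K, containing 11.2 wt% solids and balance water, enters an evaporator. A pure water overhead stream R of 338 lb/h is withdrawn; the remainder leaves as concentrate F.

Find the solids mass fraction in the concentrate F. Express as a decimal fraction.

solids is not removed: 1172×0.112 = 131.26 lb/h of solids enters F.
Concentrate = 1172 − 338 = 834 lb/h.
Mass fraction = 131.26/834 = 0.1574.

0.1574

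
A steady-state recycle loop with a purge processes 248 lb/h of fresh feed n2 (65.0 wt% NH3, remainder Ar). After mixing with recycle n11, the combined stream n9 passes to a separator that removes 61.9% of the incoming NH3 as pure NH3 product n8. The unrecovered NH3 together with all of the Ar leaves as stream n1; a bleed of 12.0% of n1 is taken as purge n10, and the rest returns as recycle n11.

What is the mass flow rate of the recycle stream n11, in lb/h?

Ar enters only via n2 and leaves only via the purge: 248×0.350 = 0.120×(Ar in n1), and the separator passes all Ar, so Ar in n9 = Ar in n1 = 723.33 lb/h.
NH3 in n9: m_A = 248×0.650 + (1−0.120)·(1−0.619)·m_A, so m_A = 161.2/0.6647 = 242.51 lb/h.
n1 = (1−0.619)×242.51 + 723.33 = 815.73 lb/h.
Recycle n11 = (1−0.120)×815.73 = 717.84 lb/h.

717.8 lb/h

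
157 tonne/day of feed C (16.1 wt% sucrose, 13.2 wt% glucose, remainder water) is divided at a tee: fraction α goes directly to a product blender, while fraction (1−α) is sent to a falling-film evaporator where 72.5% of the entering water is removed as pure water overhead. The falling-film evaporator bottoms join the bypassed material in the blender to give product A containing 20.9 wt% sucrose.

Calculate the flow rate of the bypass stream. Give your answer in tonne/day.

All 157×0.161 = 25.277 tonne/day of sucrose reaches A, so A = 25.277/0.209 = 120.94 tonne/day and vapour = 36.057 tonne/day.
The evaporator receives (1−α)·157 of feed at 0.707 water and removes 0.725 of that water:
0.725×0.707×(1−α)×157 = 36.057
(1−α) = 36.057/80.474 = 0.4481;  α = 0.5519.
Bypass flow = 0.5519×157 = 86.654 tonne/day.

86.65 tonne/day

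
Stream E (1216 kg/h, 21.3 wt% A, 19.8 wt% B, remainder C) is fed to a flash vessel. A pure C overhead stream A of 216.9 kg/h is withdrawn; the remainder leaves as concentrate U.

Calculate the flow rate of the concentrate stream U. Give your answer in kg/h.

999.1 kg/h

Concentrate = 1216 − 216.9 = 999.1 kg/h.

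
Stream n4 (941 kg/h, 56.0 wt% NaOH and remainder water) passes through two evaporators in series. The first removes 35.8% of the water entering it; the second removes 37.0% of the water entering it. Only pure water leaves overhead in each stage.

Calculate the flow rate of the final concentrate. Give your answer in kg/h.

water in feed = 941×0.440 = 414.04 kg/h.
After stage 1: water left = (1−0.358)×414.04 = 265.81; stream total = 792.77 kg/h.
After stage 2: water left = (1−0.370)×265.81 = 167.46; final concentrate = 694.42 kg/h.

694.4 kg/h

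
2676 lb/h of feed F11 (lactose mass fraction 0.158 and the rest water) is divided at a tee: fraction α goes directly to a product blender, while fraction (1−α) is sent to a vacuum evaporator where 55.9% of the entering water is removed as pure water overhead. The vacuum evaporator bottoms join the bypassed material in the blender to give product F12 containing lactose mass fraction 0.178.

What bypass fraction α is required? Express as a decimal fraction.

All 2676×0.158 = 422.81 lb/h of lactose reaches F12, so F12 = 422.81/0.178 = 2375.3 lb/h and vapour = 300.67 lb/h.
The evaporator receives (1−α)·2676 of feed at 0.842 water and removes 0.559 of that water:
0.559×0.842×(1−α)×2676 = 300.67
(1−α) = 300.67/1259.5 = 0.2387;  α = 0.7613.

0.761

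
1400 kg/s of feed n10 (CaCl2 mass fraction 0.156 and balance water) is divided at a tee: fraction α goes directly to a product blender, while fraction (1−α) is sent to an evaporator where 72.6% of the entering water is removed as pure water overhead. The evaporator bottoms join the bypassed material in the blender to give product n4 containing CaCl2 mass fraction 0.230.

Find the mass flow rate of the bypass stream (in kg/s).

664.9 kg/s

All 1400×0.156 = 218.4 kg/s of CaCl2 reaches n4, so n4 = 218.4/0.230 = 949.57 kg/s and vapour = 450.43 kg/s.
The evaporator receives (1−α)·1400 of feed at 0.844 water and removes 0.726 of that water:
0.726×0.844×(1−α)×1400 = 450.43
(1−α) = 450.43/857.84 = 0.5251;  α = 0.4749.
Bypass flow = 0.4749×1400 = 664.89 kg/s.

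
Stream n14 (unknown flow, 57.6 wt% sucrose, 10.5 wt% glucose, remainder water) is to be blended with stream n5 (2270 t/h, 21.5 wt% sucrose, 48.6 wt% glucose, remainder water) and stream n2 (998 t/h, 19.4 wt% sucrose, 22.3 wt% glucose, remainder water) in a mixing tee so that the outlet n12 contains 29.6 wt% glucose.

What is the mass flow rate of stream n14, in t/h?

Let n14 be the unknown flow. Total out = 3268 + n14.
glucose balance: 1325.8 + 0.105·n14 = 0.296·(3268 + n14)
(0.105 − 0.296)·n14 = 0.296×3268 − 1325.8 = -358.45
n14 = -358.45 / -0.191 = 1876.7 t/h

1877 t/h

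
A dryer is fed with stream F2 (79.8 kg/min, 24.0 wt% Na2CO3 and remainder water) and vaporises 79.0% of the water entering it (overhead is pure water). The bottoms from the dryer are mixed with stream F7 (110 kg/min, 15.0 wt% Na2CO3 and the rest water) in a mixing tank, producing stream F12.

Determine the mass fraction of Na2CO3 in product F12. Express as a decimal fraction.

0.251

Vapour removed = 0.790×0.760×79.8 = 47.912 kg/min; concentrate = 31.888 kg/min.
Na2CO3 reaching the mixer = 19.152 (from concentrate) + 110×0.150 = 35.652 kg/min.
Product flow = 31.888 + 110 = 141.89 kg/min; Na2CO3 fraction = 0.251.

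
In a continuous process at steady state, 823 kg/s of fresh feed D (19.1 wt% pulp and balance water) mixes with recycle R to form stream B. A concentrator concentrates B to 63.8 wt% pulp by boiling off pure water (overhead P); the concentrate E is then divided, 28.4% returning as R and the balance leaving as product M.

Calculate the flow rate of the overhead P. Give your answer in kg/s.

576.6 kg/s

Overall pulp balance (none leaves overhead): pulp in fresh feed = pulp in product, i.e. 823×0.191 = (1−0.284)·E·0.638.
E = 157.19/(0.638×0.716) = 344.11 kg/s.
Recycle R = 0.284×344.11 = 97.728 kg/s.
Combined feed B = 823 + 97.728 = 920.73 kg/s.
Overhead P = B − E = 920.73 − 344.11 = 576.62 kg/s.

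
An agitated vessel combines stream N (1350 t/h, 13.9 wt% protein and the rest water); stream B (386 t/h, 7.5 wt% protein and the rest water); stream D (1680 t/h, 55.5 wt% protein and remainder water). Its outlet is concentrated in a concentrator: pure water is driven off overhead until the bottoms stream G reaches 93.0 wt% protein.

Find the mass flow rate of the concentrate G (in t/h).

protein entering = 1350×0.139 + 386×0.075 + 1680×0.555 = 1149 t/h.
All protein reports to G, so G = 1149/0.930 = 1235.5 t/h.

1235 t/h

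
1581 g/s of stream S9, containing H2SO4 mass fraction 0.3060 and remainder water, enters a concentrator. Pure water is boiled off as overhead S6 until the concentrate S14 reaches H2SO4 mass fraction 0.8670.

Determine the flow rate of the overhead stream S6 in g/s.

1023 g/s

H2SO4 is conserved: 1581×0.306 = 483.79 g/s all reports to the concentrate.
Concentrate = 483.79/(target fraction) = 558 g/s.
Overhead = 1581 − 558 = 1023 g/s.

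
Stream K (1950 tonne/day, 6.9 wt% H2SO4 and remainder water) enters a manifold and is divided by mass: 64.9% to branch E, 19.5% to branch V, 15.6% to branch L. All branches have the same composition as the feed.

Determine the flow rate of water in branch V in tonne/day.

354 tonne/day

Branch V total = 0.195×1950 = 380.25 tonne/day.
water in V = 0.931×380.25 = 354.01 tonne/day.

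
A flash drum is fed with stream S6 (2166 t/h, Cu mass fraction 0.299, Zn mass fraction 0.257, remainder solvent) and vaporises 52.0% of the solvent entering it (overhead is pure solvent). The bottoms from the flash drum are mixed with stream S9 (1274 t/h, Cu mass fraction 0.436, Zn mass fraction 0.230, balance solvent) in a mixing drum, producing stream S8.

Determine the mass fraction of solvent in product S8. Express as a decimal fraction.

0.302

Vapour removed = 0.520×0.444×2166 = 500.09 t/h; concentrate = 1665.9 t/h.
solvent reaching the mixer = 461.62 (from concentrate) + 1274×0.334 = 887.13 t/h.
Product flow = 1665.9 + 1274 = 2939.9 t/h; solvent fraction = 0.302.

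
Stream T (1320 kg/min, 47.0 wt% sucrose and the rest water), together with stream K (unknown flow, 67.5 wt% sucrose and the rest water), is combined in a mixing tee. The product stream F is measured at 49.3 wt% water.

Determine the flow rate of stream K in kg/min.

290.7 kg/min

Let K be the unknown flow. Total out = 1320 + K.
water balance: 699.6 + 0.325·K = 0.493·(1320 + K)
(0.325 − 0.493)·K = 0.493×1320 − 699.6 = -48.84
K = -48.84 / -0.168 = 290.71 kg/min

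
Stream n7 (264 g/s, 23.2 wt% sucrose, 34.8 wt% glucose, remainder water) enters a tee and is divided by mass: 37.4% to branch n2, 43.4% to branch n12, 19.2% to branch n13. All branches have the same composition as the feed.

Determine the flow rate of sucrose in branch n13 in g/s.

Branch n13 total = 0.192×264 = 50.688 g/s.
sucrose in n13 = 0.232×50.688 = 11.76 g/s.

11.76 g/s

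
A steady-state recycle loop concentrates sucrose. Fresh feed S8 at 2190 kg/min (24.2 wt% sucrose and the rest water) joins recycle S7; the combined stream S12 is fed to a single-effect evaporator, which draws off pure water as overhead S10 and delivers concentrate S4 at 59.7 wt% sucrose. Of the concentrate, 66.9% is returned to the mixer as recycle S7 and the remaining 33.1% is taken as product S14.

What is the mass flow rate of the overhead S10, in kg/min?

Overall sucrose balance (none leaves overhead): sucrose in fresh feed = sucrose in product, i.e. 2190×0.242 = (1−0.669)·S4·0.597.
S4 = 529.98/(0.597×0.331) = 2682 kg/min.
Recycle S7 = 0.669×2682 = 1794.3 kg/min.
Combined feed S12 = 2190 + 1794.3 = 3984.3 kg/min.
Overhead S10 = S12 − S4 = 3984.3 − 2682 = 1302.3 kg/min.

1302 kg/min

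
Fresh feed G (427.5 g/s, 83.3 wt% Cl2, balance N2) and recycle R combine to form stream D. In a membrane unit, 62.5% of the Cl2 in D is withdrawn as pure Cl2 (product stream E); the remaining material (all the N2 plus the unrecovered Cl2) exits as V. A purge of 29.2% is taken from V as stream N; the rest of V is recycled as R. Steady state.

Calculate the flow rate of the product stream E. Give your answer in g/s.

303 g/s

Cl2 in D: m_A = 427.5×0.833 + (1−0.292)·(1−0.625)·m_A, so m_A = 356.11/0.7345 = 484.83 g/s.
Product E = 0.625×484.83 = 303.02 g/s.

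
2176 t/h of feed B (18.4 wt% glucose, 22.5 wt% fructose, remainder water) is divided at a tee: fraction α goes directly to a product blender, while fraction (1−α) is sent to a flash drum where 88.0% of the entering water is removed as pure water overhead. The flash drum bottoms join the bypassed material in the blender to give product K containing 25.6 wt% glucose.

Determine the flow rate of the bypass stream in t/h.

All 2176×0.184 = 400.38 t/h of glucose reaches K, so K = 400.38/0.256 = 1564 t/h and vapour = 612 t/h.
The evaporator receives (1−α)·2176 of feed at 0.591 water and removes 0.880 of that water:
0.880×0.591×(1−α)×2176 = 612
(1−α) = 612/1131.7 = 0.5408;  α = 0.4592.
Bypass flow = 0.4592×2176 = 999.26 t/h.

999.3 t/h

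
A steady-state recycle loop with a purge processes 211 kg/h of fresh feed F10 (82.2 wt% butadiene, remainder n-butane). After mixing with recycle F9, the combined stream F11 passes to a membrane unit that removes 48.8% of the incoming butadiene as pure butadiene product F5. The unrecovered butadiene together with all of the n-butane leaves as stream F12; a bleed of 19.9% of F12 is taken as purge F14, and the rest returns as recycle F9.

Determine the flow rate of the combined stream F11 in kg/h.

482.8 kg/h

n-butane enters only via F10 and leaves only via the purge: 211×0.178 = 0.199×(n-butane in F12), and the membrane unit passes all n-butane, so n-butane in F11 = n-butane in F12 = 188.73 kg/h.
butadiene in F11: m_A = 211×0.822 + (1−0.199)·(1−0.488)·m_A, so m_A = 173.44/0.5899 = 294.03 kg/h.
F11 = 294.03 + 188.73 = 482.76 kg/h.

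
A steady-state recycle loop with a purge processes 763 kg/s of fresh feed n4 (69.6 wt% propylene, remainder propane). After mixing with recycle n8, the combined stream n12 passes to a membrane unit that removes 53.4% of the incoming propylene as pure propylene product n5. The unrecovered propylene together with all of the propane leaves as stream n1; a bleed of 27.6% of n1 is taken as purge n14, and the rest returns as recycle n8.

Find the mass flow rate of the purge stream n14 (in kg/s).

propane enters only via n4 and leaves only via the purge: 763×0.304 = 0.276×(propane in n1), and the membrane unit passes all propane, so propane in n12 = propane in n1 = 840.41 kg/s.
propylene in n12: m_A = 763×0.696 + (1−0.276)·(1−0.534)·m_A, so m_A = 531.05/0.6626 = 801.44 kg/s.
n1 = (1−0.534)×801.44 + 840.41 = 1213.9 kg/s.
Purge n14 = 0.276×1213.9 = 335.03 kg/s.

335 kg/s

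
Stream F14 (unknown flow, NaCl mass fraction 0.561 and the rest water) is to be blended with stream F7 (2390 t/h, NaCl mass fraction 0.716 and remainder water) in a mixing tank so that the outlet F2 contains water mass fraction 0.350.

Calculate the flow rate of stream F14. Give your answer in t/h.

Let F14 be the unknown flow. Total out = 2390 + F14.
water balance: 678.76 + 0.439·F14 = 0.350·(2390 + F14)
(0.439 − 0.350)·F14 = 0.350×2390 − 678.76 = 157.74
F14 = 157.74 / 0.089 = 1772.4 t/h

1772 t/h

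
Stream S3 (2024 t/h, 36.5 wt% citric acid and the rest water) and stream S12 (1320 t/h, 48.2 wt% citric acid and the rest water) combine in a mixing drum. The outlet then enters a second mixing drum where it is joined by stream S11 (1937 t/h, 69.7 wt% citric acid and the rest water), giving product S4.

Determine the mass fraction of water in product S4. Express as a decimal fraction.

0.4840

Overall, product flow = 5281 t/h.
water in = 2024×0.635 + 1320×0.518 + 1937×0.303 = 2555.9 t/h.
water fraction in S4 = 0.4840.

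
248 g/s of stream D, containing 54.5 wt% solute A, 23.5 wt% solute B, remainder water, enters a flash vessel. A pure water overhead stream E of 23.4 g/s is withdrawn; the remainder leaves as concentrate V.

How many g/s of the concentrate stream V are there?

Concentrate = 248 − 23.4 = 224.6 g/s.

224.6 g/s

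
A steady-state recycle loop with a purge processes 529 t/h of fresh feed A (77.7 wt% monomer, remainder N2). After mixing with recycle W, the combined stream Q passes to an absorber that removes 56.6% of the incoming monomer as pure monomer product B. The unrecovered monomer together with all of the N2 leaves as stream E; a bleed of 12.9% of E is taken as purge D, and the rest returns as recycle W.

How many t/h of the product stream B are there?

monomer in Q: m_A = 529×0.777 + (1−0.129)·(1−0.566)·m_A, so m_A = 411.03/0.6220 = 660.84 t/h.
Product B = 0.566×660.84 = 374.04 t/h.

374 t/h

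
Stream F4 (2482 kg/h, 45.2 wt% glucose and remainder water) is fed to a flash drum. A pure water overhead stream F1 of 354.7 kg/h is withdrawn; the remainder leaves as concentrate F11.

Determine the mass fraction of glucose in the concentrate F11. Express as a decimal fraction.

glucose is not removed: 2482×0.452 = 1121.9 kg/h of glucose enters F11.
Concentrate = 2482 − 354.7 = 2127.3 kg/h.
Mass fraction = 1121.9/2127.3 = 0.5274.

0.5274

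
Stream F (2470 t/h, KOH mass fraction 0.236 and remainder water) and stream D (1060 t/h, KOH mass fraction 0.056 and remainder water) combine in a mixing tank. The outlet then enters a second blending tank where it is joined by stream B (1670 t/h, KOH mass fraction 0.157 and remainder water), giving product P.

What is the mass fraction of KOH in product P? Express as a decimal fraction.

0.174

Overall, product flow = 5200 t/h.
KOH in = 2470×0.236 + 1060×0.056 + 1670×0.157 = 904.47 t/h.
KOH fraction in P = 0.174.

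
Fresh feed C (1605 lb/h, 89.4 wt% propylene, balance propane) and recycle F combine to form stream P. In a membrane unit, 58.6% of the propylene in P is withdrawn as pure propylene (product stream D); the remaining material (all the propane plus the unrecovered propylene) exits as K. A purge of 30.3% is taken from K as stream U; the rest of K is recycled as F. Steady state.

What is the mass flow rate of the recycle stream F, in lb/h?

973.3 lb/h

propane enters only via C and leaves only via the purge: 1605×0.106 = 0.303×(propane in K), and the membrane unit passes all propane, so propane in P = propane in K = 561.49 lb/h.
propylene in P: m_A = 1605×0.894 + (1−0.303)·(1−0.586)·m_A, so m_A = 1434.9/0.7114 = 2016.8 lb/h.
K = (1−0.586)×2016.8 + 561.49 = 1396.5 lb/h.
Recycle F = (1−0.303)×1396.5 = 973.33 lb/h.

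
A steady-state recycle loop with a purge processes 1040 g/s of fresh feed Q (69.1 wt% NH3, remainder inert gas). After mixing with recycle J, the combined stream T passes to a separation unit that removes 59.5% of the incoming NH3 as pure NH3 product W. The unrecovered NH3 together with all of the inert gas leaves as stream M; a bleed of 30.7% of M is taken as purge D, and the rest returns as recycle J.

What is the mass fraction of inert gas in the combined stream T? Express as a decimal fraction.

inert gas enters only via Q and leaves only via the purge: 1040×0.309 = 0.307×(inert gas in M), and the separation unit passes all inert gas, so inert gas in T = inert gas in M = 1046.8 g/s.
NH3 in T: m_A = 1040×0.691 + (1−0.307)·(1−0.595)·m_A, so m_A = 718.64/0.7193 = 999.03 g/s.
T = 999.03 + 1046.8 = 2045.8 g/s.
inert gas fraction in T = 1046.8/2045.8 = 0.512.

0.512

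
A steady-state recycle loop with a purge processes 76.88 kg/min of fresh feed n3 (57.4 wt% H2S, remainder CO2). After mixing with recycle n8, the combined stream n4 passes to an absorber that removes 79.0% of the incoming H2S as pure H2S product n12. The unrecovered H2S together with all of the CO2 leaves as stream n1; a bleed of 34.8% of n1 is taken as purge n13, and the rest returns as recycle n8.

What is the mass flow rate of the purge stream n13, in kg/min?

36.49 kg/min

CO2 enters only via n3 and leaves only via the purge: 76.88×0.426 = 0.348×(CO2 in n1), and the absorber passes all CO2, so CO2 in n4 = CO2 in n1 = 94.112 kg/min.
H2S in n4: m_A = 76.88×0.574 + (1−0.348)·(1−0.790)·m_A, so m_A = 44.129/0.8631 = 51.13 kg/min.
n1 = (1−0.790)×51.13 + 94.112 = 104.85 kg/min.
Purge n13 = 0.348×104.85 = 36.487 kg/min.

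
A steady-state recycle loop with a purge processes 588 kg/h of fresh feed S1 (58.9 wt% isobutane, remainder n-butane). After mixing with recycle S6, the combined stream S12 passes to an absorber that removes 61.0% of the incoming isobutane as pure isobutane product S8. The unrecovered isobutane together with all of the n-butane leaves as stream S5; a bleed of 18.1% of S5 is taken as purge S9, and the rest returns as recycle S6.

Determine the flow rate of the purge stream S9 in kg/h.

277.6 kg/h

n-butane enters only via S1 and leaves only via the purge: 588×0.411 = 0.181×(n-butane in S5), and the absorber passes all n-butane, so n-butane in S12 = n-butane in S5 = 1335.2 kg/h.
isobutane in S12: m_A = 588×0.589 + (1−0.181)·(1−0.610)·m_A, so m_A = 346.33/0.6806 = 508.87 kg/h.
S5 = (1−0.610)×508.87 + 1335.2 = 1533.6 kg/h.
Purge S9 = 0.181×1533.6 = 277.59 kg/h.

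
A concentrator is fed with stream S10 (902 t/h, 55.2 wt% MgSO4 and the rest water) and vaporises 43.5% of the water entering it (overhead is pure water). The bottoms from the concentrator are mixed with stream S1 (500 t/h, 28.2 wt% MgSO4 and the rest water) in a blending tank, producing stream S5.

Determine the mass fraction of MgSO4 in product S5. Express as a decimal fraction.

0.521

Vapour removed = 0.435×0.448×902 = 175.78 t/h; concentrate = 726.22 t/h.
MgSO4 reaching the mixer = 497.9 (from concentrate) + 500×0.282 = 638.9 t/h.
Product flow = 726.22 + 500 = 1226.2 t/h; MgSO4 fraction = 0.521.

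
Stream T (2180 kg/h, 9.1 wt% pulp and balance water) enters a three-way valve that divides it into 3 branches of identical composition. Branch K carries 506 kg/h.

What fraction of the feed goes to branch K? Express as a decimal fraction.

Fraction to K = 506/2180 = 0.2321.

0.232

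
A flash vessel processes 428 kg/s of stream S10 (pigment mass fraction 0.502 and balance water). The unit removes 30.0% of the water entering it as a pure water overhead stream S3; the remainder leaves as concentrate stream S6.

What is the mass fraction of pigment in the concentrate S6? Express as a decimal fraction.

pigment is not removed: 428×0.502 = 214.86 kg/s of pigment enters S6.
water entering = 428×0.498 = 213.14 kg/s; overhead removed = 0.300×213.14 = 63.943 kg/s.
Concentrate = 428 − 63.943 = 364.06 kg/s.
Mass fraction = 214.86/364.06 = 0.590.

0.590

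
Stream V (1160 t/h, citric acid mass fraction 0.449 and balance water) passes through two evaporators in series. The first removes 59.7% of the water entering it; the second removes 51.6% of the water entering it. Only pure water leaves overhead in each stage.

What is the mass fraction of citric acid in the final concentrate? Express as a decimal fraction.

0.807

water in feed = 1160×0.551 = 639.16 t/h.
After stage 1: water left = (1−0.597)×639.16 = 257.58; stream total = 778.42 t/h.
After stage 2: water left = (1−0.516)×257.58 = 124.67; final concentrate = 645.51 t/h.
citric acid fraction = 520.84/645.51 = 0.807.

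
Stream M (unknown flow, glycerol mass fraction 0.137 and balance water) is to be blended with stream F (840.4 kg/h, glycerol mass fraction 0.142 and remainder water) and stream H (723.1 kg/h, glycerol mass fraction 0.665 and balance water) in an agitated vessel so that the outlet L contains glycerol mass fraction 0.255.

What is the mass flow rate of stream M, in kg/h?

1708 kg/h

Let M be the unknown flow. Total out = 1563.5 + M.
glycerol balance: 600.2 + 0.137·M = 0.255·(1563.5 + M)
(0.137 − 0.255)·M = 0.255×1563.5 − 600.2 = -201.51
M = -201.51 / -0.118 = 1707.7 kg/h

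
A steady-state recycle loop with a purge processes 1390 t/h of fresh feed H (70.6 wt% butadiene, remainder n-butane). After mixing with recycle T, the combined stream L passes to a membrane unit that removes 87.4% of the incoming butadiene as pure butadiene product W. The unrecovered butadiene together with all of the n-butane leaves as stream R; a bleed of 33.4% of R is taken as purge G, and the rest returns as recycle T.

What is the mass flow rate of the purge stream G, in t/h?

453.7 t/h

n-butane enters only via H and leaves only via the purge: 1390×0.294 = 0.334×(n-butane in R), and the membrane unit passes all n-butane, so n-butane in L = n-butane in R = 1223.5 t/h.
butadiene in L: m_A = 1390×0.706 + (1−0.334)·(1−0.874)·m_A, so m_A = 981.34/0.9161 = 1071.2 t/h.
R = (1−0.874)×1071.2 + 1223.5 = 1358.5 t/h.
Purge G = 0.334×1358.5 = 453.74 t/h.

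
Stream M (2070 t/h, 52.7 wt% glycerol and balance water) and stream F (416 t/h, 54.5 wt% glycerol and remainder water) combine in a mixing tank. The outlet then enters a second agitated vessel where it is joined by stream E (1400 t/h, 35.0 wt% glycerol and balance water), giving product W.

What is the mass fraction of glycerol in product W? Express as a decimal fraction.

0.465

Overall, product flow = 3886 t/h.
glycerol in = 2070×0.527 + 416×0.545 + 1400×0.350 = 1807.6 t/h.
glycerol fraction in W = 0.465.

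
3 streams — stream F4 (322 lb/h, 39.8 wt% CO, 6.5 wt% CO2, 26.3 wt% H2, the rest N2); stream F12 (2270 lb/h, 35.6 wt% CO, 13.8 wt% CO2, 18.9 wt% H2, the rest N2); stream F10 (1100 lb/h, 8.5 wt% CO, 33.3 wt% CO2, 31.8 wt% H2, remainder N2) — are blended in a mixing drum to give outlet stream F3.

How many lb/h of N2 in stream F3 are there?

1098 lb/h

N2 out = N2 in = 322×0.274 + 2270×0.317 + 1100×0.264 = 1098.2 lb/h.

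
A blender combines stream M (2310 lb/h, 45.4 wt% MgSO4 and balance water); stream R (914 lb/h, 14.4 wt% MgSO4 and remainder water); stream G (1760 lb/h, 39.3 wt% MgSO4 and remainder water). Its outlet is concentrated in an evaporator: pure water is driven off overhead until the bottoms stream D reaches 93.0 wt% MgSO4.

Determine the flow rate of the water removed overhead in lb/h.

2971 lb/h

MgSO4 entering = 2310×0.454 + 914×0.144 + 1760×0.393 = 1872 lb/h.
All MgSO4 reports to D, so D = 1872/0.930 = 2012.9 lb/h.
Total feed = 4984 lb/h; overhead = 4984 − 2012.9 = 2971.1 lb/h.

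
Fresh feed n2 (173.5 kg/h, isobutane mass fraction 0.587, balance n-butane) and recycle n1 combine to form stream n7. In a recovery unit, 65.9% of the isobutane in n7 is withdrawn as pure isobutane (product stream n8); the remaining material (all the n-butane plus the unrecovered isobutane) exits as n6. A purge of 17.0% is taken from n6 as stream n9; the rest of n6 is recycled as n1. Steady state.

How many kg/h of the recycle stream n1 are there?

n-butane enters only via n2 and leaves only via the purge: 173.5×0.413 = 0.170×(n-butane in n6), and the recovery unit passes all n-butane, so n-butane in n7 = n-butane in n6 = 421.5 kg/h.
isobutane in n7: m_A = 173.5×0.587 + (1−0.170)·(1−0.659)·m_A, so m_A = 101.84/0.7170 = 142.05 kg/h.
n6 = (1−0.659)×142.05 + 421.5 = 469.94 kg/h.
Recycle n1 = (1−0.170)×469.94 = 390.05 kg/h.

390.1 kg/h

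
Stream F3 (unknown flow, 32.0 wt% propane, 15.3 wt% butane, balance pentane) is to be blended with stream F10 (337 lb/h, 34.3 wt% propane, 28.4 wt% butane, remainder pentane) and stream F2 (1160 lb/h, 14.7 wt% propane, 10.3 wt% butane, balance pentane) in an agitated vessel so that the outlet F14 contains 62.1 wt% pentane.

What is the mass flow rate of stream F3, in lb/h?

Let F3 be the unknown flow. Total out = 1497 + F3.
pentane balance: 995.7 + 0.527·F3 = 0.621·(1497 + F3)
(0.527 − 0.621)·F3 = 0.621×1497 − 995.7 = -66.064
F3 = -66.064 / -0.094 = 702.81 lb/h

702.8 lb/h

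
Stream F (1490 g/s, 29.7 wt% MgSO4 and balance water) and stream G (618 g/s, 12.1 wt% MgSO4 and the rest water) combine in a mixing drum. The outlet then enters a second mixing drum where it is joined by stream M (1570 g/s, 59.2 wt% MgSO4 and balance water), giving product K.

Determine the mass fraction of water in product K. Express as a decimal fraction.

0.607

Overall, product flow = 3678 g/s.
water in = 1490×0.703 + 618×0.879 + 1570×0.408 = 2231.3 g/s.
water fraction in K = 0.607.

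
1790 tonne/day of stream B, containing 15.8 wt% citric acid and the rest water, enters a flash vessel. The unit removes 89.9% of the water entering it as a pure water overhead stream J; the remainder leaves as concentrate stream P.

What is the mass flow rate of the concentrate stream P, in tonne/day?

water entering = 1790×0.842 = 1507.2 tonne/day; overhead removed = 0.899×1507.2 = 1355 tonne/day.
Concentrate = 1790 − 1355 = 435.05 tonne/day.

435 tonne/day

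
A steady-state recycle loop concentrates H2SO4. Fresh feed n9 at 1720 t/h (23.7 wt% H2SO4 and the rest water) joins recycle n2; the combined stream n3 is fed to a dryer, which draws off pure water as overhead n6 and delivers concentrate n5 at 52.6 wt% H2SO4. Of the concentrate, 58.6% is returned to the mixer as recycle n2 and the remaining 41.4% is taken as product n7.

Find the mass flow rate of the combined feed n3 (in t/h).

2817 t/h

Overall H2SO4 balance (none leaves overhead): H2SO4 in fresh feed = H2SO4 in product, i.e. 1720×0.237 = (1−0.586)·n5·0.526.
n5 = 407.64/(0.526×0.414) = 1871.9 t/h.
Recycle n2 = 0.586×1871.9 = 1097 t/h.
Combined feed n3 = 1720 + 1097 = 2817 t/h.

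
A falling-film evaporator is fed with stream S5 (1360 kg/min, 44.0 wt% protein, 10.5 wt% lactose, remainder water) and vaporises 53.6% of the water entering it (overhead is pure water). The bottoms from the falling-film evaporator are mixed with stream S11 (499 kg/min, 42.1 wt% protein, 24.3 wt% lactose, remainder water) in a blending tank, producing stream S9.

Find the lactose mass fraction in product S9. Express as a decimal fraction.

0.173

Vapour removed = 0.536×0.455×1360 = 331.68 kg/min; concentrate = 1028.3 kg/min.
lactose reaching the mixer = 142.8 (from concentrate) + 499×0.243 = 264.06 kg/min.
Product flow = 1028.3 + 499 = 1527.3 kg/min; lactose fraction = 0.173.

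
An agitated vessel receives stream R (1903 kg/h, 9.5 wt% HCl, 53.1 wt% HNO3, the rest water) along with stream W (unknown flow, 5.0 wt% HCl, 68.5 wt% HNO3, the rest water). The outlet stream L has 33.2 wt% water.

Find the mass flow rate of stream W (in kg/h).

Let W be the unknown flow. Total out = 1903 + W.
water balance: 711.72 + 0.265·W = 0.332·(1903 + W)
(0.265 − 0.332)·W = 0.332×1903 − 711.72 = -79.926
W = -79.926 / -0.067 = 1192.9 kg/h

1193 kg/h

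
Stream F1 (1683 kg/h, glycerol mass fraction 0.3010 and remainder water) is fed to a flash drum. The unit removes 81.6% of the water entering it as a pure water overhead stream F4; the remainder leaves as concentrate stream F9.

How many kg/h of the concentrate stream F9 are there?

water entering = 1683×0.699 = 1176.4 kg/h; overhead removed = 0.816×1176.4 = 959.96 kg/h.
Concentrate = 1683 − 959.96 = 723.04 kg/h.

723 kg/h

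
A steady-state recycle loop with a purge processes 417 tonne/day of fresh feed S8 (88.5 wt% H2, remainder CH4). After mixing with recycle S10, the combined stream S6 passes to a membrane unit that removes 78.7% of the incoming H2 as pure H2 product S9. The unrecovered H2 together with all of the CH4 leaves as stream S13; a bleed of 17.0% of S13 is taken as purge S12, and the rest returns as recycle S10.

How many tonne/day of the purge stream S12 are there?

CH4 enters only via S8 and leaves only via the purge: 417×0.115 = 0.170×(CH4 in S13), and the membrane unit passes all CH4, so CH4 in S6 = CH4 in S13 = 282.09 tonne/day.
H2 in S6: m_A = 417×0.885 + (1−0.170)·(1−0.787)·m_A, so m_A = 369.05/0.8232 = 448.3 tonne/day.
S13 = (1−0.787)×448.3 + 282.09 = 377.58 tonne/day.
Purge S12 = 0.170×377.58 = 64.188 tonne/day.

64.19 tonne/day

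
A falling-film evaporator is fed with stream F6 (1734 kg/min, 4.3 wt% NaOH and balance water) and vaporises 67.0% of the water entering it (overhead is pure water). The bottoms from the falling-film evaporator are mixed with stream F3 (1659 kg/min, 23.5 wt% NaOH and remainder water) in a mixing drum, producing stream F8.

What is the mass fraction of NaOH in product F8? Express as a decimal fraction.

0.2036

Vapour removed = 0.670×0.957×1734 = 1111.8 kg/min; concentrate = 622.18 kg/min.
NaOH reaching the mixer = 74.562 (from concentrate) + 1659×0.235 = 464.43 kg/min.
Product flow = 622.18 + 1659 = 2281.2 kg/min; NaOH fraction = 0.2036.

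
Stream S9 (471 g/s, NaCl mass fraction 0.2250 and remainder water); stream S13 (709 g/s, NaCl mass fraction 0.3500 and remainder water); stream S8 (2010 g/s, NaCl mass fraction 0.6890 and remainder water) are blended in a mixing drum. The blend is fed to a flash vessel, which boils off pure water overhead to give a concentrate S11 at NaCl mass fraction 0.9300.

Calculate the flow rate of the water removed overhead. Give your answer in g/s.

1320 g/s

NaCl entering = 471×0.225 + 709×0.350 + 2010×0.689 = 1739 g/s.
All NaCl reports to S11, so S11 = 1739/0.930 = 1869.9 g/s.
Total feed = 3190 g/s; overhead = 3190 − 1869.9 = 1320.1 g/s.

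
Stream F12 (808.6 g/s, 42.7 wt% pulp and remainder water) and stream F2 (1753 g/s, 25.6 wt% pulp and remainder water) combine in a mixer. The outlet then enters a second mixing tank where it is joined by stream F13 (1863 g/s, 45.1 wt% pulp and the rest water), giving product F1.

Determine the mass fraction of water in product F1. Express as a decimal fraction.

0.631

Overall, product flow = 4424.6 g/s.
water in = 808.6×0.573 + 1753×0.744 + 1863×0.549 = 2790.3 g/s.
water fraction in F1 = 0.631.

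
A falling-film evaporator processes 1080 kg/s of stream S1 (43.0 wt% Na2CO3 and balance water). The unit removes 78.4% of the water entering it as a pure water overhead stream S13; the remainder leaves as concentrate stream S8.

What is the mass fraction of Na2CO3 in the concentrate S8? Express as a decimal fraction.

Na2CO3 is not removed: 1080×0.430 = 464.4 kg/s of Na2CO3 enters S8.
water entering = 1080×0.570 = 615.6 kg/s; overhead removed = 0.784×615.6 = 482.63 kg/s.
Concentrate = 1080 − 482.63 = 597.37 kg/s.
Mass fraction = 464.4/597.37 = 0.7774.

0.7774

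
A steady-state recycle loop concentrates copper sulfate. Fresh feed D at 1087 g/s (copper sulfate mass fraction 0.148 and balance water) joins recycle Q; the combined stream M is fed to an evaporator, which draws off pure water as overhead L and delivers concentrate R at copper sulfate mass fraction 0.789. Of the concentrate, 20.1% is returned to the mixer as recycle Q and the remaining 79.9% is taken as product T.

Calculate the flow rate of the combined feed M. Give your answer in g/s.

Overall copper sulfate balance (none leaves overhead): copper sulfate in fresh feed = copper sulfate in product, i.e. 1087×0.148 = (1−0.201)·R·0.789.
R = 160.88/(0.789×0.799) = 255.19 g/s.
Recycle Q = 0.201×255.19 = 51.294 g/s.
Combined feed M = 1087 + 51.294 = 1138.3 g/s.

1138 g/s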